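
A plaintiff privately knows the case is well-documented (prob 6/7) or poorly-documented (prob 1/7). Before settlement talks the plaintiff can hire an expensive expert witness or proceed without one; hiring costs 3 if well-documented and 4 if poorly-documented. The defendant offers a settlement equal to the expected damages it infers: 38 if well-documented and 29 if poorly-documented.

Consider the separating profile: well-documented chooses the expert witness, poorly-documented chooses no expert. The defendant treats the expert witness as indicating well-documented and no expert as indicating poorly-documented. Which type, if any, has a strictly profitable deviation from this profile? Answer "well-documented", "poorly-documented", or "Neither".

poorly-documented

The expert witness pays 38; no expert pays 29.
well-documented: assigned the expert witness, nets 38 − 3 = 35; deviating to no expert nets 29.
poorly-documented: assigned no expert, nets 29; deviating to the expert witness nets 38 − 4 = 34.
The poorly-documented type gains 5 by deviating.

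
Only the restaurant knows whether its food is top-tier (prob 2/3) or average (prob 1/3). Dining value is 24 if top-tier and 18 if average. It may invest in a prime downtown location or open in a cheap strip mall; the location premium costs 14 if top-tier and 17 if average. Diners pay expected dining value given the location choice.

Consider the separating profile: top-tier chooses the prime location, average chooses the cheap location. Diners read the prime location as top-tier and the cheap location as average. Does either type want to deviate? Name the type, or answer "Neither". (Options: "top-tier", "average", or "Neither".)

top-tier

The prime location pays 24; the cheap location pays 18.
top-tier: assigned the prime location, nets 24 − 14 = 10; deviating to the cheap location nets 18.
average: assigned the cheap location, nets 18; deviating to the prime location nets 24 − 17 = 7.
The top-tier type gains 8 by deviating.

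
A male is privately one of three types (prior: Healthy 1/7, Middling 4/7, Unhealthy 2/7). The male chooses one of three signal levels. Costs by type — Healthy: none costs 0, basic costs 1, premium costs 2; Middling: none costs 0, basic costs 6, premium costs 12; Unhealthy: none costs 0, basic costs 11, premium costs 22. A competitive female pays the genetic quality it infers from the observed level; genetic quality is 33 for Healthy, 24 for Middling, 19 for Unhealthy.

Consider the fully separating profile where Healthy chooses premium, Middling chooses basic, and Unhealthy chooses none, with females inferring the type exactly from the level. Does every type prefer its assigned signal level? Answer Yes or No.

No

Separating mating payoffs: premium → 33, basic → 24, none → 19.
Healthy (assigned premium): none: 19 − 0 = 19; basic: 24 − 1 = 23; premium: 33 − 2 = 31. Healthy stays.
Middling (assigned basic): none: 19 − 0 = 19; basic: 24 − 6 = 18; premium: 33 − 12 = 21. Middling prefers premium.
Unhealthy (assigned none): none: 19 − 0 = 19; basic: 24 − 11 = 13; premium: 33 − 22 = 11. Unhealthy stays.
At least one type deviates; the separating profile fails.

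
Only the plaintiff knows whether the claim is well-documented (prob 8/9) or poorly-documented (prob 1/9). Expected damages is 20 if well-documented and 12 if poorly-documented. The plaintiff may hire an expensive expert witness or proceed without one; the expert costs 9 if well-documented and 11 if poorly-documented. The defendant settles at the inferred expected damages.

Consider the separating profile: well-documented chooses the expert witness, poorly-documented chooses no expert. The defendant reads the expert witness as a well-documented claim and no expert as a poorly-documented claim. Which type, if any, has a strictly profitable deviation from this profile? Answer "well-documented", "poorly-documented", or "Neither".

well-documented

The expert witness pays 20; no expert pays 12.
well-documented: assigned the expert witness, nets 20 − 9 = 11; deviating to no expert nets 12.
poorly-documented: assigned no expert, nets 12; deviating to the expert witness nets 20 − 11 = 9.
The well-documented type gains 1 by deviating.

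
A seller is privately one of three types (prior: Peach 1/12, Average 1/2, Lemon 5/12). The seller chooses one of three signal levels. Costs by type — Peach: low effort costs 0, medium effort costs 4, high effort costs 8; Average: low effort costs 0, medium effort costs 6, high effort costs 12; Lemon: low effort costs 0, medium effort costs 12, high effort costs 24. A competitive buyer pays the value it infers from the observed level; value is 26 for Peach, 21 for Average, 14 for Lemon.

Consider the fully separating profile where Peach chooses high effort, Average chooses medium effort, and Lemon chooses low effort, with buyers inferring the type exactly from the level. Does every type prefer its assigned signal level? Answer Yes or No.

Separating prices: high effort → 26, medium effort → 21, low effort → 14.
Peach (assigned high effort): low effort: 14 − 0 = 14; medium effort: 21 − 4 = 17; high effort: 26 − 8 = 18. Peach stays.
Average (assigned medium effort): low effort: 14 − 0 = 14; medium effort: 21 − 6 = 15; high effort: 26 − 12 = 14. Average stays.
Lemon (assigned low effort): low effort: 14 − 0 = 14; medium effort: 21 − 12 = 9; high effort: 26 − 24 = 2. Lemon stays.
Every type prefers its assigned level; separation holds.

Yes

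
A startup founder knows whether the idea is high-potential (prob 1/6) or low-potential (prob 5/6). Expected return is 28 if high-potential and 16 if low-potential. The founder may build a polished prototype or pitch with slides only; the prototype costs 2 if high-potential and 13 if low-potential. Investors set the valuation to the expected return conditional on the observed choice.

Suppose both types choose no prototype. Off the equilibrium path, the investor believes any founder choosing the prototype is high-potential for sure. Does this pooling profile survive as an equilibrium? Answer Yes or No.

No

On path, the investor holds the prior and pays 1/6·28 + 5/6·16 = 18. Off path (the prototype), believing high-potential, it pays 28.
high-potential: no prototype nets 18; the prototype nets 28 − 2 = 26. high-potential would deviate.
low-potential: no prototype nets 18; the prototype nets 28 − 13 = 15. low-potential stays.
A type deviates, so pooling fails.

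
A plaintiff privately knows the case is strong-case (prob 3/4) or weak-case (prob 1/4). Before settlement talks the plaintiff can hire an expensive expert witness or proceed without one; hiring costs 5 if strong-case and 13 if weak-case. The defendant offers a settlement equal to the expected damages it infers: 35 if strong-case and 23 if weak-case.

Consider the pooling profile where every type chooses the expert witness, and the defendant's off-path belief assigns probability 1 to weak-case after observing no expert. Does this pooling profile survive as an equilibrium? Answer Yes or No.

No

On path, the defendant holds the prior and pays 3/4·35 + 1/4·23 = 32. Off path (no expert), believing weak-case, it pays 23.
strong-case: the expert witness nets 32 − 5 = 27; no expert nets 23. strong-case stays.
weak-case: the expert witness nets 32 − 13 = 19; no expert nets 23. weak-case would deviate.
A type deviates, so pooling fails.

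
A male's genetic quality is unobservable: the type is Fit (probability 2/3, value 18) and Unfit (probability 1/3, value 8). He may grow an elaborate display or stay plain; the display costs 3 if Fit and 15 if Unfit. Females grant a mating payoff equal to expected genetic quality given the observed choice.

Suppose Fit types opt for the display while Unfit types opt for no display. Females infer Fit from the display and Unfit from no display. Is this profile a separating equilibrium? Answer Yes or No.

Yes

Under these beliefs, the display earns mating payoff 18 and no display earns mating payoff 8.
Fit: the display nets 18 − 3 = 15; no display nets 8. Fit prefers the display.
Unfit: the display nets 18 − 15 = 3; no display nets 8. Unfit prefers no display.
Neither type deviates, so the separating profile is an equilibrium.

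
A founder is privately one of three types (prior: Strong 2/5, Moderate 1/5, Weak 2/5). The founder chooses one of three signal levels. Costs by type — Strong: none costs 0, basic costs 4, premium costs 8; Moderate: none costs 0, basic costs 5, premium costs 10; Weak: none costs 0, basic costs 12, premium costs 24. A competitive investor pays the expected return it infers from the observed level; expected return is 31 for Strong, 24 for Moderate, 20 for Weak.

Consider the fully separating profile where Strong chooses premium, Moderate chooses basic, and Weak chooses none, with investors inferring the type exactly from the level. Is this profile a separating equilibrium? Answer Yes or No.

No

Separating valuations: premium → 31, basic → 24, none → 20.
Strong (assigned premium): none: 20 − 0 = 20; basic: 24 − 4 = 20; premium: 31 − 8 = 23. Strong stays.
Moderate (assigned basic): none: 20 − 0 = 20; basic: 24 − 5 = 19; premium: 31 − 10 = 21. Moderate prefers premium.
Weak (assigned none): none: 20 − 0 = 20; basic: 24 − 12 = 12; premium: 31 − 24 = 7. Weak stays.
At least one type deviates; the separating profile fails.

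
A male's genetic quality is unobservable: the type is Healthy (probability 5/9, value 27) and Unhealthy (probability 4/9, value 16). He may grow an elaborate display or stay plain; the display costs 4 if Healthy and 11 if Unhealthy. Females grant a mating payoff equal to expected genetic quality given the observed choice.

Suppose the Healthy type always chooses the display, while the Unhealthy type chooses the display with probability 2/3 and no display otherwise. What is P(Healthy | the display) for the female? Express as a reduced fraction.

15/23

P(the display) = (5/9)·1 + (4/9)·(2/3) = 23/27.
By Bayes' rule, P(Healthy | the display) = (5/9) / (23/27) = 15/23.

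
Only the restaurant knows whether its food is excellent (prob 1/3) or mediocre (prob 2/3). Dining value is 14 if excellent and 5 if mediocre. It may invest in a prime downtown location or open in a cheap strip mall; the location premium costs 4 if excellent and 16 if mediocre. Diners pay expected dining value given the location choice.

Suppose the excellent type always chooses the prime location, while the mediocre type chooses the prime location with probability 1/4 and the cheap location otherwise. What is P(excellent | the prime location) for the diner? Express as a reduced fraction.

2/3

P(the prime location) = (1/3)·1 + (2/3)·(1/4) = 1/2.
By Bayes' rule, P(excellent | the prime location) = (1/3) / (1/2) = 2/3.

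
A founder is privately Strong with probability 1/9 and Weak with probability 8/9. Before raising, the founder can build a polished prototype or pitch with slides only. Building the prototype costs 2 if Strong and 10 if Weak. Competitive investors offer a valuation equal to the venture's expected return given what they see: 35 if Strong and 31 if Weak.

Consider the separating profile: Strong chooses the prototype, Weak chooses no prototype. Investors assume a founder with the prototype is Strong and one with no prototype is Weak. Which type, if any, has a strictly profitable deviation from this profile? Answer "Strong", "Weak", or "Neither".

Neither

The prototype pays 35; no prototype pays 31.
Strong: assigned the prototype, nets 35 − 2 = 33; deviating to no prototype nets 31.
Weak: assigned no prototype, nets 31; deviating to the prototype nets 35 − 10 = 25.
Both types strictly prefer their assigned action; no profitable deviation.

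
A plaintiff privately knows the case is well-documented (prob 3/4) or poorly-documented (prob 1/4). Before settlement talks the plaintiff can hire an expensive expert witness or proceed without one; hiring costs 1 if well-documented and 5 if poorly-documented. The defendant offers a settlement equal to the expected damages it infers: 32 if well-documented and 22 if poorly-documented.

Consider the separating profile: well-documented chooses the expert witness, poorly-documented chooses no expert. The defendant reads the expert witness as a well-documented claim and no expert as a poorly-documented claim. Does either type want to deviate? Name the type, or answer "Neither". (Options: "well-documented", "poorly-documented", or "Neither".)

poorly-documented

The expert witness pays 32; no expert pays 22.
well-documented: assigned the expert witness, nets 32 − 1 = 31; deviating to no expert nets 22.
poorly-documented: assigned no expert, nets 22; deviating to the expert witness nets 32 − 5 = 27.
The poorly-documented type gains 5 by deviating.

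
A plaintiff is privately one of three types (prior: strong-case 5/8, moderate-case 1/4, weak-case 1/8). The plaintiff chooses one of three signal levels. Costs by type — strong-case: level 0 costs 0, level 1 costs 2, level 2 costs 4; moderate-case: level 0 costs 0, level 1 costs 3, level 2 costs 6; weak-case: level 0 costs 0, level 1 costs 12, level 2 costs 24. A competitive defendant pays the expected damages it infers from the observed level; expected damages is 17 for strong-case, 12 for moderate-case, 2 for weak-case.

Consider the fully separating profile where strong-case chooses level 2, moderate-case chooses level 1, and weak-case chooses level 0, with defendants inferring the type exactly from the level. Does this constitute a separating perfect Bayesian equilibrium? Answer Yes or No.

No

Separating settlements: level 2 → 17, level 1 → 12, level 0 → 2.
strong-case (assigned level 2): level 0: 2 − 0 = 2; level 1: 12 − 2 = 10; level 2: 17 − 4 = 13. strong-case stays.
moderate-case (assigned level 1): level 0: 2 − 0 = 2; level 1: 12 − 3 = 9; level 2: 17 − 6 = 11. moderate-case prefers level 2.
weak-case (assigned level 0): level 0: 2 − 0 = 2; level 1: 12 − 12 = 0; level 2: 17 − 24 = -7. weak-case stays.
At least one type deviates; the separating profile fails.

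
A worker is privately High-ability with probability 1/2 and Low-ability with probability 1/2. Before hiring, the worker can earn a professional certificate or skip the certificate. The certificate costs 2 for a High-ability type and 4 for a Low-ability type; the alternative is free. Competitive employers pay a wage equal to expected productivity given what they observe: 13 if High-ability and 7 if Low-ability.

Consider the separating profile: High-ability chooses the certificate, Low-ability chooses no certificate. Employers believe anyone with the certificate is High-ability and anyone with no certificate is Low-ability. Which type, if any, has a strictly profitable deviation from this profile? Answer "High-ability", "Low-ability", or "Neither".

The certificate pays 13; no certificate pays 7.
High-ability: assigned the certificate, nets 13 − 2 = 11; deviating to no certificate nets 7.
Low-ability: assigned no certificate, nets 7; deviating to the certificate nets 13 − 4 = 9.
The Low-ability type gains 2 by deviating.

Low-ability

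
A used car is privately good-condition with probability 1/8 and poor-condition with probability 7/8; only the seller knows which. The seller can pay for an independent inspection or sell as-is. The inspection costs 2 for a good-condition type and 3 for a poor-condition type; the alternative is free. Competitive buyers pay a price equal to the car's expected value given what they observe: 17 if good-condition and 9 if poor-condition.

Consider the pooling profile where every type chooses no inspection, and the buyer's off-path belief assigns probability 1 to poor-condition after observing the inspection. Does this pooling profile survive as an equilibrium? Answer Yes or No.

Yes

On path, the buyer holds the prior and pays 1/8·17 + 7/8·9 = 10. Off path (the inspection), believing poor-condition, it pays 9.
good-condition: no inspection nets 10; the inspection nets 9 − 2 = 7. good-condition stays.
poor-condition: no inspection nets 10; the inspection nets 9 − 3 = 6. poor-condition stays.
No type deviates, so pooling is sustained.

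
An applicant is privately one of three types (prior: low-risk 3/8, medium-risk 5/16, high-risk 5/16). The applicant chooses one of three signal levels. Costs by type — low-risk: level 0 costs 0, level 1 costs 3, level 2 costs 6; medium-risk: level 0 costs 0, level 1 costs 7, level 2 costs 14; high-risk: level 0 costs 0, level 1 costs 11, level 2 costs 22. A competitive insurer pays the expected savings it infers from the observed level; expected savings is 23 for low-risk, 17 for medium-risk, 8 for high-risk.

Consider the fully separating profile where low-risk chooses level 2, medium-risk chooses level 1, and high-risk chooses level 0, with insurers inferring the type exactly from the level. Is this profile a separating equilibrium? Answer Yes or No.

Yes

Separating rebates: level 2 → 23, level 1 → 17, level 0 → 8.
low-risk (assigned level 2): level 0: 8 − 0 = 8; level 1: 17 − 3 = 14; level 2: 23 − 6 = 17. low-risk stays.
medium-risk (assigned level 1): level 0: 8 − 0 = 8; level 1: 17 − 7 = 10; level 2: 23 − 14 = 9. medium-risk stays.
high-risk (assigned level 0): level 0: 8 − 0 = 8; level 1: 17 − 11 = 6; level 2: 23 − 22 = 1. high-risk stays.
Every type prefers its assigned level; separation holds.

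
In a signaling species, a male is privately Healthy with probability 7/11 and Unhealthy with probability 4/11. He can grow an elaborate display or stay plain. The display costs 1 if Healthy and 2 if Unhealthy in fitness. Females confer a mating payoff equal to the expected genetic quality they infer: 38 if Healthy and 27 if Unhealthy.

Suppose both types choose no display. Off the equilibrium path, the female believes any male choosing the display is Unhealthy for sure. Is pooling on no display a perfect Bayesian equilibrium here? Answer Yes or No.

On path, the female holds the prior and pays 7/11·38 + 4/11·27 = 34. Off path (the display), believing Unhealthy, it pays 27.
Healthy: no display nets 34; the display nets 27 − 1 = 26. Healthy stays.
Unhealthy: no display nets 34; the display nets 27 − 2 = 25. Unhealthy stays.
No type deviates, so pooling is sustained.

Yes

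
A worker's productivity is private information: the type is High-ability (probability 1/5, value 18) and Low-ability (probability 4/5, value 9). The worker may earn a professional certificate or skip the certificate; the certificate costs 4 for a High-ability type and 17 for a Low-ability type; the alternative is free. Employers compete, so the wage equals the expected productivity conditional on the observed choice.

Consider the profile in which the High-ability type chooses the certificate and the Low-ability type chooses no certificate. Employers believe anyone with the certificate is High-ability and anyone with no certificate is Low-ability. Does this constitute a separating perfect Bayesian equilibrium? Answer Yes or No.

Yes

Under these beliefs, the certificate earns wage 18 and no certificate earns wage 9.
High-ability: the certificate nets 18 − 4 = 14; no certificate nets 9. High-ability prefers the certificate.
Low-ability: the certificate nets 18 − 17 = 1; no certificate nets 9. Low-ability prefers no certificate.
Neither type deviates, so the separating profile is an equilibrium.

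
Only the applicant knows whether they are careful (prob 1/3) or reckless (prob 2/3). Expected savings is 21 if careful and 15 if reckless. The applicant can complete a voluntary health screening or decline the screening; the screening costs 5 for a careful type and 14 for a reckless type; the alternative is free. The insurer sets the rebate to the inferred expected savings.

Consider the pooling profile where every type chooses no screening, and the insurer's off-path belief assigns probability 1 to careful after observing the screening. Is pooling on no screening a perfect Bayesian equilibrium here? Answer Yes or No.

On path, the insurer holds the prior and pays 1/3·21 + 2/3·15 = 17. Off path (the screening), believing careful, it pays 21.
careful: no screening nets 17; the screening nets 21 − 5 = 16. careful stays.
reckless: no screening nets 17; the screening nets 21 − 14 = 7. reckless stays.
No type deviates, so pooling is sustained.

Yes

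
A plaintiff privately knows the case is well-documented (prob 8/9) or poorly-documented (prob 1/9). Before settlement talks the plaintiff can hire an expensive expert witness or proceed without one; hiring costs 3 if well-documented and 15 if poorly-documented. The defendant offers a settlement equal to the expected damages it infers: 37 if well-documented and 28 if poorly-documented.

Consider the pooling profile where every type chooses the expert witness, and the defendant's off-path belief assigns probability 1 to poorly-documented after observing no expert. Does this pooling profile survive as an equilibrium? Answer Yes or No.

On path, the defendant holds the prior and pays 8/9·37 + 1/9·28 = 36. Off path (no expert), believing poorly-documented, it pays 28.
well-documented: the expert witness nets 36 − 3 = 33; no expert nets 28. well-documented stays.
poorly-documented: the expert witness nets 36 − 15 = 21; no expert nets 28. poorly-documented would deviate.
A type deviates, so pooling fails.

No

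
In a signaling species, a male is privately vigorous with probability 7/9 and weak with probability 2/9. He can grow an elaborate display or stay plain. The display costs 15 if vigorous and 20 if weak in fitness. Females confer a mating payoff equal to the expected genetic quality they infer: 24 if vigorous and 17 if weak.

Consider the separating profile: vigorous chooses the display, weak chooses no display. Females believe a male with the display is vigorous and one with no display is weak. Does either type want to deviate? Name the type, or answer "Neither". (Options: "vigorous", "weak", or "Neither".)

The display pays 24; no display pays 17.
vigorous: assigned the display, nets 24 − 15 = 9; deviating to no display nets 17.
weak: assigned no display, nets 17; deviating to the display nets 24 − 20 = 4.
The vigorous type gains 8 by deviating.

vigorous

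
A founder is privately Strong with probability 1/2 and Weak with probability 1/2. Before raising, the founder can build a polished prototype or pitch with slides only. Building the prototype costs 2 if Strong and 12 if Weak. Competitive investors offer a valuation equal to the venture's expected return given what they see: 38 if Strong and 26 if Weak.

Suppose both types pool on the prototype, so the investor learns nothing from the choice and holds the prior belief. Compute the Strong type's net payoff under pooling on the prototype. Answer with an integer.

30

Pooled valuation = 1/2·38 + 1/2·26 = 32.
Strong pays cost 2 for the prototype, so net payoff = 32 − 2 = 30.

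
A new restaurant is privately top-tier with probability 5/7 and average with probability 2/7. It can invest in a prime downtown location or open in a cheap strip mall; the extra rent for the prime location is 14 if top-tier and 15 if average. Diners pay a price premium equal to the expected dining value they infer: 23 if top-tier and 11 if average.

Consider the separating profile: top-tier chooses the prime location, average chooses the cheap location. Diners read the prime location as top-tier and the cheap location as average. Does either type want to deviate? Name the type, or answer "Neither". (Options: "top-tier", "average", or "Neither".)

The prime location pays 23; the cheap location pays 11.
top-tier: assigned the prime location, nets 23 − 14 = 9; deviating to the cheap location nets 11.
average: assigned the cheap location, nets 11; deviating to the prime location nets 23 − 15 = 8.
The top-tier type gains 2 by deviating.

top-tier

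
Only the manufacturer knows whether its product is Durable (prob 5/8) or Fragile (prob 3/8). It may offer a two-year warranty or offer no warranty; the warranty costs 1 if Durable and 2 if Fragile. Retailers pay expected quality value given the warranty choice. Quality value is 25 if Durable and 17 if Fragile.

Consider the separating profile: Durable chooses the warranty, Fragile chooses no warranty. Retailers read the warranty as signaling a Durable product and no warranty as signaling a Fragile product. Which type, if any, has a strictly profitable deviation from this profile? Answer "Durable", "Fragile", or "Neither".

Fragile

The warranty pays 25; no warranty pays 17.
Durable: assigned the warranty, nets 25 − 1 = 24; deviating to no warranty nets 17.
Fragile: assigned no warranty, nets 17; deviating to the warranty nets 25 − 2 = 23.
The Fragile type gains 6 by deviating.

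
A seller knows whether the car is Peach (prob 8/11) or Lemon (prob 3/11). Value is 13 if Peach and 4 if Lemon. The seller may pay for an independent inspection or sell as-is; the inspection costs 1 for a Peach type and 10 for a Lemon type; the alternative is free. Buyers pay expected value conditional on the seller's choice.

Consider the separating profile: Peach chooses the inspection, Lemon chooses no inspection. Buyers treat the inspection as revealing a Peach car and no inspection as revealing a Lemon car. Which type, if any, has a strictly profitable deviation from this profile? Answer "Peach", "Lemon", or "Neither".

The inspection pays 13; no inspection pays 4.
Peach: assigned the inspection, nets 13 − 1 = 12; deviating to no inspection nets 4.
Lemon: assigned no inspection, nets 4; deviating to the inspection nets 13 − 10 = 3.
Both types strictly prefer their assigned action; no profitable deviation.

Neither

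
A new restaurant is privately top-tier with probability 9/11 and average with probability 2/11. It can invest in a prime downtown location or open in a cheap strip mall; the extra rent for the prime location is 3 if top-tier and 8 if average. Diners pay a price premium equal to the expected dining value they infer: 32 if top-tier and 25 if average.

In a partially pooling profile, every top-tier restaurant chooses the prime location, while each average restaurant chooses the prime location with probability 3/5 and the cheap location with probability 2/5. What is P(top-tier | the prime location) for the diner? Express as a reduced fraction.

15/17

P(the prime location) = (9/11)·1 + (2/11)·(3/5) = 51/55.
By Bayes' rule, P(top-tier | the prime location) = (9/11) / (51/55) = 15/17.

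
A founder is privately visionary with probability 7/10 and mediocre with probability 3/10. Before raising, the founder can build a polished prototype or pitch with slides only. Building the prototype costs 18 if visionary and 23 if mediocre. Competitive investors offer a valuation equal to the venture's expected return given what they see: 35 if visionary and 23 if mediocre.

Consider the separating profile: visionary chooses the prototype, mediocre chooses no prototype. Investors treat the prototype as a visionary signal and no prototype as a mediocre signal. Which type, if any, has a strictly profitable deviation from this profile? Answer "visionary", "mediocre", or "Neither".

visionary

The prototype pays 35; no prototype pays 23.
visionary: assigned the prototype, nets 35 − 18 = 17; deviating to no prototype nets 23.
mediocre: assigned no prototype, nets 23; deviating to the prototype nets 35 − 23 = 12.
The visionary type gains 6 by deviating.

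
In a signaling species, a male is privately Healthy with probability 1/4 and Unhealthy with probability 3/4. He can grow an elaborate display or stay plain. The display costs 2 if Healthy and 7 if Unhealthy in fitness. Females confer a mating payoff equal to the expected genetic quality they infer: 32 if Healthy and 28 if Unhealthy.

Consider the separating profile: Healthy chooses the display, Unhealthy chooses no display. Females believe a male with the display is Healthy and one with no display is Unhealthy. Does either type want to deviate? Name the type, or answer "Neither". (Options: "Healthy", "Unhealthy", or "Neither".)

Neither

The display pays 32; no display pays 28.
Healthy: assigned the display, nets 32 − 2 = 30; deviating to no display nets 28.
Unhealthy: assigned no display, nets 28; deviating to the display nets 32 − 7 = 25.
Both types strictly prefer their assigned action; no profitable deviation.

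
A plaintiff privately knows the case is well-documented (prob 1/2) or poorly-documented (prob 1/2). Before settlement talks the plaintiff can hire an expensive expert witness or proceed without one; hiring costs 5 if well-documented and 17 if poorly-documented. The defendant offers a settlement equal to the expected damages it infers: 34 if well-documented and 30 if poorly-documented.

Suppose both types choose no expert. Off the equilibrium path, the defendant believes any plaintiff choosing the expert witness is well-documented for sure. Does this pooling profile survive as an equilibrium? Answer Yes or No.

On path, the defendant holds the prior and pays 1/2·34 + 1/2·30 = 32. Off path (the expert witness), believing well-documented, it pays 34.
well-documented: no expert nets 32; the expert witness nets 34 − 5 = 29. well-documented stays.
poorly-documented: no expert nets 32; the expert witness nets 34 − 17 = 17. poorly-documented stays.
No type deviates, so pooling is sustained.

Yes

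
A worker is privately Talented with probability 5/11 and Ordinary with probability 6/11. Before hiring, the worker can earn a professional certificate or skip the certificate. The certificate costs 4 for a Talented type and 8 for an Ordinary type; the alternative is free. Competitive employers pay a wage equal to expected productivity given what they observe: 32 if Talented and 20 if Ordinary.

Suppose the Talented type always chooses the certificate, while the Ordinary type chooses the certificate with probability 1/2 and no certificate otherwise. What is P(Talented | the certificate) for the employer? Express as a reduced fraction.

P(the certificate) = (5/11)·1 + (6/11)·(1/2) = 8/11.
By Bayes' rule, P(Talented | the certificate) = (5/11) / (8/11) = 5/8.

5/8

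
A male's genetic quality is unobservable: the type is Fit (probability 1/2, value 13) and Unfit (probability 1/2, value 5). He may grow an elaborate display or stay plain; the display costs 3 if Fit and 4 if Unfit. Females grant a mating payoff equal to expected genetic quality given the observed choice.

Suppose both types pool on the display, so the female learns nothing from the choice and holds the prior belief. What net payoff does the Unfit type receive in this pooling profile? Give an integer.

5

Pooled mating payoff = 1/2·13 + 1/2·5 = 9.
Unfit pays cost 4 for the display, so net payoff = 9 − 4 = 5.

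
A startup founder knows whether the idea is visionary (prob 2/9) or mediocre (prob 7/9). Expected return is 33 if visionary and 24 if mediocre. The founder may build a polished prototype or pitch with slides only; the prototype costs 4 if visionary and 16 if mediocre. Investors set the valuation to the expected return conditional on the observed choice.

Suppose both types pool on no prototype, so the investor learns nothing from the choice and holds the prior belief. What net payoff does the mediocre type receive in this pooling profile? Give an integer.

26

Pooled valuation = 2/9·33 + 7/9·24 = 26.
mediocre pays no cost for no prototype, so net payoff = 26.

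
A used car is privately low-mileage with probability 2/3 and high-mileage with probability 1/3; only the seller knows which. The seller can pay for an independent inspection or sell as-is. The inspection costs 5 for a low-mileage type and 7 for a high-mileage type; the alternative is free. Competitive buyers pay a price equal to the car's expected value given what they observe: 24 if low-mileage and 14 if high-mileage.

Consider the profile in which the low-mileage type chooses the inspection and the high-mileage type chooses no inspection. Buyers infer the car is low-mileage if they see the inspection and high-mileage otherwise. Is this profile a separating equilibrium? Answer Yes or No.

No

Under these beliefs, the inspection earns price 24 and no inspection earns price 14.
low-mileage: the inspection nets 24 − 5 = 19; no inspection nets 14. low-mileage prefers the inspection.
high-mileage: the inspection nets 24 − 7 = 17; no inspection nets 14. high-mileage would deviate to the inspection.
high-mileage has a profitable deviation, so the profile is not an equilibrium.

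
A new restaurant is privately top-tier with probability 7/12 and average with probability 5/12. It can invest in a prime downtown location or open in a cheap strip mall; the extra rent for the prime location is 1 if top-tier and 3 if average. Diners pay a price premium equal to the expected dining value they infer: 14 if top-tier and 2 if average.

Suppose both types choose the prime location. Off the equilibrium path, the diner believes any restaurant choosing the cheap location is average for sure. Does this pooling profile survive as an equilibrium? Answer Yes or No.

Yes

On path, the diner holds the prior and pays 7/12·14 + 5/12·2 = 9. Off path (the cheap location), believing average, it pays 2.
top-tier: the prime location nets 9 − 1 = 8; the cheap location nets 2. top-tier stays.
average: the prime location nets 9 − 3 = 6; the cheap location nets 2. average stays.
No type deviates, so pooling is sustained.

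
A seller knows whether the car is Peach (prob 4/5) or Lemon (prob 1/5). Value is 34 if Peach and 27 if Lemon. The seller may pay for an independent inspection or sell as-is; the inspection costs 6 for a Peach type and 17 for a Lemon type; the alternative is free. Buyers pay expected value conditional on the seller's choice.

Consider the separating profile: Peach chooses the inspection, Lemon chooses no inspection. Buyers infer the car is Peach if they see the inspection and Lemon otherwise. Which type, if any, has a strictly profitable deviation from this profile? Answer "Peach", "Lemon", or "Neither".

The inspection pays 34; no inspection pays 27.
Peach: assigned the inspection, nets 34 − 6 = 28; deviating to no inspection nets 27.
Lemon: assigned no inspection, nets 27; deviating to the inspection nets 34 − 17 = 17.
Both types strictly prefer their assigned action; no profitable deviation.

Neither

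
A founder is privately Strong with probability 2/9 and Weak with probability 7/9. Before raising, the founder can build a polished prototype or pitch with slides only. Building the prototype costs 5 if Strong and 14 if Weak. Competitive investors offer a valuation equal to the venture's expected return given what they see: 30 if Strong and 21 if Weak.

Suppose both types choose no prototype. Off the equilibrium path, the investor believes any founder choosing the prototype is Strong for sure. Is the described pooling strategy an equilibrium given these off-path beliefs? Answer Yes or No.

On path, the investor holds the prior and pays 2/9·30 + 7/9·21 = 23. Off path (the prototype), believing Strong, it pays 30.
Strong: no prototype nets 23; the prototype nets 30 − 5 = 25. Strong would deviate.
Weak: no prototype nets 23; the prototype nets 30 − 14 = 16. Weak stays.
A type deviates, so pooling fails.

No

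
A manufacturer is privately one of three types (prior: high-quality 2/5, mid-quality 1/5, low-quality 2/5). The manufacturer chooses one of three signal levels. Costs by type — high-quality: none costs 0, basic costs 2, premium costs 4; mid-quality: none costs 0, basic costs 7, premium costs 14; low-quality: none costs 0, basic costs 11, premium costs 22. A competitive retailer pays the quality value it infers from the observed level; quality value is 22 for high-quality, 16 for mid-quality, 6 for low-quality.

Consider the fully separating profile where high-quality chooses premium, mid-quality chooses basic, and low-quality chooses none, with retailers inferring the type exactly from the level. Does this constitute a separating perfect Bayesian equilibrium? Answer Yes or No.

Yes

Separating prices: premium → 22, basic → 16, none → 6.
high-quality (assigned premium): none: 6 − 0 = 6; basic: 16 − 2 = 14; premium: 22 − 4 = 18. high-quality stays.
mid-quality (assigned basic): none: 6 − 0 = 6; basic: 16 − 7 = 9; premium: 22 − 14 = 8. mid-quality stays.
low-quality (assigned none): none: 6 − 0 = 6; basic: 16 − 11 = 5; premium: 22 − 22 = 0. low-quality stays.
Every type prefers its assigned level; separation holds.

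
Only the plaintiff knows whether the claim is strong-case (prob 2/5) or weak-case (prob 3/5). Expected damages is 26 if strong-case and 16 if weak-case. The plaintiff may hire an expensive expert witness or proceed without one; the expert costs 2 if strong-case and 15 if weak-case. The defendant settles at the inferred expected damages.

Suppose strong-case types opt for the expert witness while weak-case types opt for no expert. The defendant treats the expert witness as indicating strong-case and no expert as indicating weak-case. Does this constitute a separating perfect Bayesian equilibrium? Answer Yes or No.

Yes

Under these beliefs, the expert witness earns settlement 26 and no expert earns settlement 16.
strong-case: the expert witness nets 26 − 2 = 24; no expert nets 16. strong-case prefers the expert witness.
weak-case: the expert witness nets 26 − 15 = 11; no expert nets 16. weak-case prefers no expert.
Neither type deviates, so the separating profile is an equilibrium.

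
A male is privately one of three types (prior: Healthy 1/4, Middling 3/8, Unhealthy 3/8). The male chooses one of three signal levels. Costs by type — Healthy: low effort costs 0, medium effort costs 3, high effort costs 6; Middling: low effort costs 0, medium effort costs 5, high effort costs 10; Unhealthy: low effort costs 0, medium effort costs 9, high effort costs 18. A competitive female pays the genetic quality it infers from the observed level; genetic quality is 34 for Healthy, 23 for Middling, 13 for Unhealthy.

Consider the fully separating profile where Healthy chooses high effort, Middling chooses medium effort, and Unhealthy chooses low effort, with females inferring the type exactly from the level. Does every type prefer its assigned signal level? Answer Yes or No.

Separating mating payoffs: high effort → 34, medium effort → 23, low effort → 13.
Healthy (assigned high effort): low effort: 13 − 0 = 13; medium effort: 23 − 3 = 20; high effort: 34 − 6 = 28. Healthy stays.
Middling (assigned medium effort): low effort: 13 − 0 = 13; medium effort: 23 − 5 = 18; high effort: 34 − 10 = 24. Middling prefers high effort.
Unhealthy (assigned low effort): low effort: 13 − 0 = 13; medium effort: 23 − 9 = 14; high effort: 34 − 18 = 16. Unhealthy prefers high effort.
At least one type deviates; the separating profile fails.

No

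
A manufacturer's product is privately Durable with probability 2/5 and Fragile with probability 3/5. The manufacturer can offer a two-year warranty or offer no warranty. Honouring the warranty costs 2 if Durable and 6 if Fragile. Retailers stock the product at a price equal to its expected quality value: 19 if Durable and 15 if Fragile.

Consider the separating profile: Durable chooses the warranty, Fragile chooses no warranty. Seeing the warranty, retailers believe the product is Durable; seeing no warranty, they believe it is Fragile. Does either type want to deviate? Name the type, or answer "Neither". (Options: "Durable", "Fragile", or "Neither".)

Neither

The warranty pays 19; no warranty pays 15.
Durable: assigned the warranty, nets 19 − 2 = 17; deviating to no warranty nets 15.
Fragile: assigned no warranty, nets 15; deviating to the warranty nets 19 − 6 = 13.
Both types strictly prefer their assigned action; no profitable deviation.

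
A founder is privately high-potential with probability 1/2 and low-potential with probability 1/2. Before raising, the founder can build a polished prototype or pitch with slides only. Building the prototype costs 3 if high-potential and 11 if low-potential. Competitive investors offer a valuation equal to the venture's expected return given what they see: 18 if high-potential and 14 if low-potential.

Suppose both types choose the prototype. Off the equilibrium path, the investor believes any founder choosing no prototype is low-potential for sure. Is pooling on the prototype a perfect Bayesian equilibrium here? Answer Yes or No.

No

On path, the investor holds the prior and pays 1/2·18 + 1/2·14 = 16. Off path (no prototype), believing low-potential, it pays 14.
high-potential: the prototype nets 16 − 3 = 13; no prototype nets 14. high-potential would deviate.
low-potential: the prototype nets 16 − 11 = 5; no prototype nets 14. low-potential would deviate.
A type deviates, so pooling fails.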